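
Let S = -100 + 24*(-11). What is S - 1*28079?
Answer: -28443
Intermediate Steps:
S = -364 (S = -100 - 264 = -364)
S - 1*28079 = -364 - 1*28079 = -364 - 28079 = -28443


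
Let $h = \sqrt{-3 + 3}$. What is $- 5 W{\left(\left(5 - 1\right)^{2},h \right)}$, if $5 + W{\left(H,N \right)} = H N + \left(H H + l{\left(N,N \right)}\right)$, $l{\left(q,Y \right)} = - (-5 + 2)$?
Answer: $-1270$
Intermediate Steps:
$l{\left(q,Y \right)} = 3$ ($l{\left(q,Y \right)} = \left(-1\right) \left(-3\right) = 3$)
$h = 0$ ($h = \sqrt{0} = 0$)
$W{\left(H,N \right)} = -2 + H^{2} + H N$ ($W{\left(H,N \right)} = -5 + \left(H N + \left(H H + 3\right)\right) = -5 + \left(H N + \left(H^{2} + 3\right)\right) = -5 + \left(H N + \left(3 + H^{2}\right)\right) = -5 + \left(3 + H^{2} + H N\right) = -2 + H^{2} + H N$)
$- 5 W{\left(\left(5 - 1\right)^{2},h \right)} = - 5 \left(-2 + \left(\left(5 - 1\right)^{2}\right)^{2} + \left(5 - 1\right)^{2} \cdot 0\right) = - 5 \left(-2 + \left(4^{2}\right)^{2} + 4^{2} \cdot 0\right) = - 5 \left(-2 + 16^{2} + 16 \cdot 0\right) = - 5 \left(-2 + 256 + 0\right) = \left(-5\right) 254 = -1270$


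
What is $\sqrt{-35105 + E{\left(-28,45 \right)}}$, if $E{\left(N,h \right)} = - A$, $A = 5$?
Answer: $i \sqrt{35110} \approx 187.38 i$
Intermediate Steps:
$E{\left(N,h \right)} = -5$ ($E{\left(N,h \right)} = \left(-1\right) 5 = -5$)
$\sqrt{-35105 + E{\left(-28,45 \right)}} = \sqrt{-35105 - 5} = \sqrt{-35110} = i \sqrt{35110}$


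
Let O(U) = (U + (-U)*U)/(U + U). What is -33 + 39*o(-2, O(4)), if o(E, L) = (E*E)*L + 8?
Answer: 45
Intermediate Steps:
O(U) = (U - U**2)/(2*U) (O(U) = (U - U**2)/((2*U)) = (U - U**2)*(1/(2*U)) = (U - U**2)/(2*U))
o(E, L) = 8 + L*E**2 (o(E, L) = E**2*L + 8 = L*E**2 + 8 = 8 + L*E**2)
-33 + 39*o(-2, O(4)) = -33 + 39*(8 + (1/2 - 1/2*4)*(-2)**2) = -33 + 39*(8 + (1/2 - 2)*4) = -33 + 39*(8 - 3/2*4) = -33 + 39*(8 - 6) = -33 + 39*2 = -33 + 78 = 45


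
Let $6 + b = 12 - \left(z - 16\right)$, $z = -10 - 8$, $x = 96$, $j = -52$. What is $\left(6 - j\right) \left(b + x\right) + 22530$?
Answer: $30418$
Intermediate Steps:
$z = -18$
$b = 40$ ($b = -6 + \left(12 - \left(-18 - 16\right)\right) = -6 + \left(12 - -34\right) = -6 + \left(12 + 34\right) = -6 + 46 = 40$)
$\left(6 - j\right) \left(b + x\right) + 22530 = \left(6 - -52\right) \left(40 + 96\right) + 22530 = \left(6 + 52\right) 136 + 22530 = 58 \cdot 136 + 22530 = 7888 + 22530 = 30418$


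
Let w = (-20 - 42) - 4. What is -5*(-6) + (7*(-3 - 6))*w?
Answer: 4188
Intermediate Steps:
w = -66 (w = -62 - 4 = -66)
-5*(-6) + (7*(-3 - 6))*w = -5*(-6) + (7*(-3 - 6))*(-66) = 30 + (7*(-9))*(-66) = 30 - 63*(-66) = 30 + 4158 = 4188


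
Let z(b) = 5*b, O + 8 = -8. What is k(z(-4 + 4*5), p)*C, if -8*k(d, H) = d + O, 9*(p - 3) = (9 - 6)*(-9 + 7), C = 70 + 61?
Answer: -1048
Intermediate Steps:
O = -16 (O = -8 - 8 = -16)
C = 131
p = 7/3 (p = 3 + ((9 - 6)*(-9 + 7))/9 = 3 + (3*(-2))/9 = 3 + (⅑)*(-6) = 3 - ⅔ = 7/3 ≈ 2.3333)
k(d, H) = 2 - d/8 (k(d, H) = -(d - 16)/8 = -(-16 + d)/8 = 2 - d/8)
k(z(-4 + 4*5), p)*C = (2 - 5*(-4 + 4*5)/8)*131 = (2 - 5*(-4 + 20)/8)*131 = (2 - 5*16/8)*131 = (2 - ⅛*80)*131 = (2 - 10)*131 = -8*131 = -1048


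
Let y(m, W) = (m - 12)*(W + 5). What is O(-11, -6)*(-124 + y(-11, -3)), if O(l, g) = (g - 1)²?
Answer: -8330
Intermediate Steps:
y(m, W) = (-12 + m)*(5 + W)
O(l, g) = (-1 + g)²
O(-11, -6)*(-124 + y(-11, -3)) = (-1 - 6)²*(-124 + (-60 - 12*(-3) + 5*(-11) - 3*(-11))) = (-7)²*(-124 + (-60 + 36 - 55 + 33)) = 49*(-124 - 46) = 49*(-170) = -8330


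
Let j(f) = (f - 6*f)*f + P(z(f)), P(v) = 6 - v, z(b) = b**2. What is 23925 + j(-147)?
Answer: -105723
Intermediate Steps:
j(f) = 6 - 6*f**2 (j(f) = (f - 6*f)*f + (6 - f**2) = (-5*f)*f + (6 - f**2) = -5*f**2 + (6 - f**2) = 6 - 6*f**2)
23925 + j(-147) = 23925 + (6 - 6*(-147)**2) = 23925 + (6 - 6*21609) = 23925 + (6 - 129654) = 23925 - 129648 = -105723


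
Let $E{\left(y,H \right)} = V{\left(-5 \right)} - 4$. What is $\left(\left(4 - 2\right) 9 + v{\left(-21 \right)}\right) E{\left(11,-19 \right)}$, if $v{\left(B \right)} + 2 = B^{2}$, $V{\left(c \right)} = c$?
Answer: $-4113$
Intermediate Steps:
$v{\left(B \right)} = -2 + B^{2}$
$E{\left(y,H \right)} = -9$ ($E{\left(y,H \right)} = -5 - 4 = -9$)
$\left(\left(4 - 2\right) 9 + v{\left(-21 \right)}\right) E{\left(11,-19 \right)} = \left(\left(4 - 2\right) 9 - \left(2 - \left(-21\right)^{2}\right)\right) \left(-9\right) = \left(2 \cdot 9 + \left(-2 + 441\right)\right) \left(-9\right) = \left(18 + 439\right) \left(-9\right) = 457 \left(-9\right) = -4113$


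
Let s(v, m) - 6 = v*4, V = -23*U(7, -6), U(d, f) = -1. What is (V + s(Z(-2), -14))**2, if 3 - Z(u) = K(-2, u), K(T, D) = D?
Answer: 2401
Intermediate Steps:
Z(u) = 3 - u
V = 23 (V = -23*(-1) = 23)
s(v, m) = 6 + 4*v (s(v, m) = 6 + v*4 = 6 + 4*v)
(V + s(Z(-2), -14))**2 = (23 + (6 + 4*(3 - 1*(-2))))**2 = (23 + (6 + 4*(3 + 2)))**2 = (23 + (6 + 4*5))**2 = (23 + (6 + 20))**2 = (23 + 26)**2 = 49**2 = 2401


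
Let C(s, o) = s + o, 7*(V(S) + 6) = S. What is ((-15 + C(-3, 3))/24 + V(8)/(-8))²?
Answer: 1/3136 ≈ 0.00031888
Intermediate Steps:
V(S) = -6 + S/7
C(s, o) = o + s
((-15 + C(-3, 3))/24 + V(8)/(-8))² = ((-15 + (3 - 3))/24 + (-6 + (⅐)*8)/(-8))² = ((-15 + 0)*(1/24) + (-6 + 8/7)*(-⅛))² = (-15*1/24 - 34/7*(-⅛))² = (-5/8 + 17/28)² = (-1/56)² = 1/3136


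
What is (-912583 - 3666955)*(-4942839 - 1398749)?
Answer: 29041543226344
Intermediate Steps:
(-912583 - 3666955)*(-4942839 - 1398749) = -4579538*(-6341588) = 29041543226344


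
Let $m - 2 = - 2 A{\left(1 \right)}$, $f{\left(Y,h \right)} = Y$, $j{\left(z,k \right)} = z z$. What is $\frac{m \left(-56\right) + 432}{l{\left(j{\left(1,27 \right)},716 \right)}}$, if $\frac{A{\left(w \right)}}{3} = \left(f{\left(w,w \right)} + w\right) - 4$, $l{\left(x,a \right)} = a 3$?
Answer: $- \frac{88}{537} \approx -0.16387$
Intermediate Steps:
$j{\left(z,k \right)} = z^{2}$
$l{\left(x,a \right)} = 3 a$
$A{\left(w \right)} = -12 + 6 w$ ($A{\left(w \right)} = 3 \left(\left(w + w\right) - 4\right) = 3 \left(2 w - 4\right) = 3 \left(-4 + 2 w\right) = -12 + 6 w$)
$m = 14$ ($m = 2 - 2 \left(-12 + 6 \cdot 1\right) = 2 - 2 \left(-12 + 6\right) = 2 - -12 = 2 + 12 = 14$)
$\frac{m \left(-56\right) + 432}{l{\left(j{\left(1,27 \right)},716 \right)}} = \frac{14 \left(-56\right) + 432}{3 \cdot 716} = \frac{-784 + 432}{2148} = \left(-352\right) \frac{1}{2148} = - \frac{88}{537}$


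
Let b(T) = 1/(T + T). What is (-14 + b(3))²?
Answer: 6889/36 ≈ 191.36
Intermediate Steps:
b(T) = 1/(2*T)
(-14 + b(3))² = (-14 + (½)/3)² = (-14 + (½)*(⅓))² = (-14 + ⅙)² = (-83/6)² = 6889/36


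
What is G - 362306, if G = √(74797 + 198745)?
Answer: -362306 + √273542 ≈ -3.6178e+5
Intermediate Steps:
G = √273542 ≈ 523.01
G - 362306 = √273542 - 362306 = -362306 + √273542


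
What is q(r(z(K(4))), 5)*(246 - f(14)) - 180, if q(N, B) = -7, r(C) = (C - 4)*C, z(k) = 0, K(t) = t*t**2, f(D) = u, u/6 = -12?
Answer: -2406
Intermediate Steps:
u = -72 (u = 6*(-12) = -72)
f(D) = -72
K(t) = t**3
r(C) = C*(-4 + C) (r(C) = (-4 + C)*C = C*(-4 + C))
q(r(z(K(4))), 5)*(246 - f(14)) - 180 = -7*(246 - 1*(-72)) - 180 = -7*(246 + 72) - 180 = -7*318 - 180 = -2226 - 180 = -2406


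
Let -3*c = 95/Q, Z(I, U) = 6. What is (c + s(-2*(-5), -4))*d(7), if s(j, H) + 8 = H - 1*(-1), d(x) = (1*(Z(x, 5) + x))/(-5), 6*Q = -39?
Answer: 239/15 ≈ 15.933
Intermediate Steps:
Q = -13/2 (Q = (⅙)*(-39) = -13/2 ≈ -6.5000)
d(x) = -6/5 - x/5 (d(x) = (1*(6 + x))/(-5) = (6 + x)*(-⅕) = -6/5 - x/5)
s(j, H) = -7 + H (s(j, H) = -8 + (H - 1*(-1)) = -8 + (H + 1) = -8 + (1 + H) = -7 + H)
c = 190/39 (c = -95/(3*(-13/2)) = -95*(-2)/(3*13) = -⅓*(-190/13) = 190/39 ≈ 4.8718)
(c + s(-2*(-5), -4))*d(7) = (190/39 + (-7 - 4))*(-6/5 - ⅕*7) = (190/39 - 11)*(-6/5 - 7/5) = -239/39*(-13/5) = 239/15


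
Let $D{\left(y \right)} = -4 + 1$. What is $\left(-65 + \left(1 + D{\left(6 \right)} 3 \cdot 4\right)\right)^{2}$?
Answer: $10000$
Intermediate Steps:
$D{\left(y \right)} = -3$
$\left(-65 + \left(1 + D{\left(6 \right)} 3 \cdot 4\right)\right)^{2} = \left(-65 + \left(1 + \left(-3\right) 3 \cdot 4\right)\right)^{2} = \left(-65 + \left(1 - 36\right)\right)^{2} = \left(-65 - 35\right)^{2} = \left(-100\right)^{2} = 10000$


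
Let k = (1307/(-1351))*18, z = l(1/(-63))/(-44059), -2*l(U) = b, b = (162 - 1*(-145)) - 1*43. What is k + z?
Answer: -1036353702/59523709 ≈ -17.411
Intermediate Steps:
b = 264 (b = (162 + 145) - 43 = 307 - 43 = 264)
l(U) = -132 (l(U) = -½*264 = -132)
z = 132/44059 (z = -132/(-44059) = -132*(-1/44059) = 132/44059 ≈ 0.0029960)
k = -23526/1351 (k = (1307*(-1/1351))*18 = -1307/1351*18 = -23526/1351 ≈ -17.414)
k + z = -23526/1351 + 132/44059 = -1036353702/59523709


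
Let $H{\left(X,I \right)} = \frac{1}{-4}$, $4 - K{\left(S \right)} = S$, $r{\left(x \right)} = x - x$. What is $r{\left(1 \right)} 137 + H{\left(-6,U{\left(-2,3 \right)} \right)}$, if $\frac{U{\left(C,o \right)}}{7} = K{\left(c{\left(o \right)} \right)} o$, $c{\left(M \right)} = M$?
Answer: $- \frac{1}{4} \approx -0.25$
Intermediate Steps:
$r{\left(x \right)} = 0$
$K{\left(S \right)} = 4 - S$
$U{\left(C,o \right)} = 7 o \left(4 - o\right)$ ($U{\left(C,o \right)} = 7 \left(4 - o\right) o = 7 o \left(4 - o\right)$)
$H{\left(X,I \right)} = - \frac{1}{4}$
$r{\left(1 \right)} 137 + H{\left(-6,U{\left(-2,3 \right)} \right)} = 0 \cdot 137 - \frac{1}{4} = 0 - \frac{1}{4} = - \frac{1}{4}$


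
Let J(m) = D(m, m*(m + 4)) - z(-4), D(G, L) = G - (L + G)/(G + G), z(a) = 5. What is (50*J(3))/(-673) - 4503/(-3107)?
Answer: 3962619/2091011 ≈ 1.8951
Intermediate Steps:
D(G, L) = G - (G + L)/(2*G)
J(m) = -15/2 + m/2 (J(m) = (-1/2 + m - m*(m + 4)/(2*m)) - 1*5 = (-1/2 + m - m*(4 + m)/(2*m)) - 5 = (-1/2 + m + (-2 - m/2)) - 5 = (-5/2 + m/2) - 5 = -15/2 + m/2)
(50*J(3))/(-673) - 4503/(-3107) = (50*(-15/2 + (1/2)*3))/(-673) - 4503/(-3107) = (50*(-15/2 + 3/2))*(-1/673) - 4503*(-1/3107) = (50*(-6))*(-1/673) + 4503/3107 = -300*(-1/673) + 4503/3107 = 300/673 + 4503/3107 = 3962619/2091011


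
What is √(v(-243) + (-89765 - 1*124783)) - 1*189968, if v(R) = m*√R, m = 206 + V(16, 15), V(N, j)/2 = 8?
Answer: -189968 + √(-214548 + 1998*I*√3) ≈ -1.8996e+5 + 463.21*I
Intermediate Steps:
V(N, j) = 16 (V(N, j) = 2*8 = 16)
m = 222 (m = 206 + 16 = 222)
v(R) = 222*√R
√(v(-243) + (-89765 - 1*124783)) - 1*189968 = √(222*√(-243) + (-89765 - 1*124783)) - 1*189968 = √(222*(9*I*√3) + (-89765 - 124783)) - 189968 = √(1998*I*√3 - 214548) - 189968 = √(-214548 + 1998*I*√3) - 189968 = -189968 + √(-214548 + 1998*I*√3)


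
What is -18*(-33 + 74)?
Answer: -738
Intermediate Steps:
-18*(-33 + 74) = -18*41 = -738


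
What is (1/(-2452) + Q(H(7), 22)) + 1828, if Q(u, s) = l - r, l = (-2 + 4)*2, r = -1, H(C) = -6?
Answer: 4494515/2452 ≈ 1833.0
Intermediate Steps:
l = 4 (l = 2*2 = 4)
Q(u, s) = 5 (Q(u, s) = 4 - 1*(-1) = 4 + 1 = 5)
(1/(-2452) + Q(H(7), 22)) + 1828 = (1/(-2452) + 5) + 1828 = (-1/2452 + 5) + 1828 = 12259/2452 + 1828 = 4494515/2452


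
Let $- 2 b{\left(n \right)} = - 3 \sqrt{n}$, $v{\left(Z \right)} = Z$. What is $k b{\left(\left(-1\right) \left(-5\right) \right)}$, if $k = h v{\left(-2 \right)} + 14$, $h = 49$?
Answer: $- 126 \sqrt{5} \approx -281.74$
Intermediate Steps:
$b{\left(n \right)} = \frac{3 \sqrt{n}}{2}$ ($b{\left(n \right)} = - \frac{\left(-3\right) \sqrt{n}}{2} = \frac{3 \sqrt{n}}{2}$)
$k = -84$ ($k = 49 \left(-2\right) + 14 = -98 + 14 = -84$)
$k b{\left(\left(-1\right) \left(-5\right) \right)} = - 84 \frac{3 \sqrt{\left(-1\right) \left(-5\right)}}{2} = - 84 \frac{3 \sqrt{5}}{2} = - 126 \sqrt{5}$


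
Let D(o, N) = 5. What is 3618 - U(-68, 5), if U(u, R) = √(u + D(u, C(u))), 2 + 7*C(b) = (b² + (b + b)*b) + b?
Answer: 3618 - 3*I*√7 ≈ 3618.0 - 7.9373*I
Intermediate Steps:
C(b) = -2/7 + b/7 + 3*b²/7 (C(b) = -2/7 + ((b² + (b + b)*b) + b)/7 = -2/7 + ((b² + (2*b)*b) + b)/7 = -2/7 + ((b² + 2*b²) + b)/7 = -2/7 + (3*b² + b)/7 = -2/7 + (b + 3*b²)/7 = -2/7 + (b/7 + 3*b²/7) = -2/7 + b/7 + 3*b²/7)
U(u, R) = √(5 + u) (U(u, R) = √(u + 5) = √(5 + u))
3618 - U(-68, 5) = 3618 - √(5 - 68) = 3618 - √(-63) = 3618 - 3*I*√7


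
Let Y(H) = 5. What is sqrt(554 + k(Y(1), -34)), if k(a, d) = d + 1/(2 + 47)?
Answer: sqrt(25481)/7 ≈ 22.804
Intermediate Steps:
k(a, d) = 1/49 + d (k(a, d) = d + 1/49 = 1/49 + d)
sqrt(554 + k(Y(1), -34)) = sqrt(554 + (1/49 - 34)) = sqrt(554 - 1665/49) = sqrt(25481/49) = sqrt(25481)/7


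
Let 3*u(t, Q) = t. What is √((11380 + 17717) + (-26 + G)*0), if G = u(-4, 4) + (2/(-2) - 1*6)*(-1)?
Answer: 3*√3233 ≈ 170.58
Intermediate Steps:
u(t, Q) = t/3
G = 17/3 (G = (⅓)*(-4) + (2/(-2) - 1*6)*(-1) = -4/3 + (2*(-½) - 6)*(-1) = -4/3 + (-1 - 6)*(-1) = -4/3 - 7*(-1) = -4/3 + 7 = 17/3 ≈ 5.6667)
√((11380 + 17717) + (-26 + G)*0) = √((11380 + 17717) + (-26 + 17/3)*0) = √(29097 - 61/3*0) = √(29097 + 0) = √29097 = 3*√3233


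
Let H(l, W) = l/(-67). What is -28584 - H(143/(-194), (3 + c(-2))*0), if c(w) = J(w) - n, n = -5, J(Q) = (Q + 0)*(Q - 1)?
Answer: -371534975/12998 ≈ -28584.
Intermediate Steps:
J(Q) = Q*(-1 + Q)
c(w) = 5 + w*(-1 + w) (c(w) = w*(-1 + w) - 1*(-5) = w*(-1 + w) + 5 = 5 + w*(-1 + w))
H(l, W) = -l/67 (H(l, W) = l*(-1/67) = -l/67)
-28584 - H(143/(-194), (3 + c(-2))*0) = -28584 - (-1)*143/(-194)/67 = -28584 - (-1)*143*(-1/194)/67 = -28584 - (-1)*(-143)/(67*194) = -28584 - 1*143/12998 = -28584 - 143/12998 = -371534975/12998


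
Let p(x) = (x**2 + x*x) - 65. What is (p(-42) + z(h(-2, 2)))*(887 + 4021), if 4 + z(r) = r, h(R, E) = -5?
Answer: 16952232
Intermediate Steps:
z(r) = -4 + r
p(x) = -65 + 2*x**2 (p(x) = (x**2 + x**2) - 65 = 2*x**2 - 65 = -65 + 2*x**2)
(p(-42) + z(h(-2, 2)))*(887 + 4021) = ((-65 + 2*(-42)**2) + (-4 - 5))*(887 + 4021) = ((-65 + 2*1764) - 9)*4908 = ((-65 + 3528) - 9)*4908 = (3463 - 9)*4908 = 3454*4908 = 16952232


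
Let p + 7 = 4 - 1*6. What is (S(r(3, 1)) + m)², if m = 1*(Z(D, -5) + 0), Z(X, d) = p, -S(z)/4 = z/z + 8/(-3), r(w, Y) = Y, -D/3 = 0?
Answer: 49/9 ≈ 5.4444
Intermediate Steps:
D = 0 (D = -3*0 = 0)
S(z) = 20/3 (S(z) = -4*(z/z + 8/(-3)) = -4*(1 + 8*(-⅓)) = -4*(1 - 8/3) = -4*(-5/3) = 20/3)
p = -9 (p = -7 + (4 - 1*6) = -7 + (4 - 6) = -7 - 2 = -9)
Z(X, d) = -9
m = -9 (m = 1*(-9 + 0) = 1*(-9) = -9)
(S(r(3, 1)) + m)² = (20/3 - 9)² = (-7/3)² = 49/9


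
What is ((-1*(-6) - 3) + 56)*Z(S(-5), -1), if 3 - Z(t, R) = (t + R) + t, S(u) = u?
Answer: 826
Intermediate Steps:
Z(t, R) = 3 - R - 2*t (Z(t, R) = 3 - ((t + R) + t) = 3 - ((R + t) + t) = 3 - (R + 2*t) = 3 + (-R - 2*t) = 3 - R - 2*t)
((-1*(-6) - 3) + 56)*Z(S(-5), -1) = ((-1*(-6) - 3) + 56)*(3 - 1*(-1) - 2*(-5)) = ((6 - 3) + 56)*(3 + 1 + 10) = (3 + 56)*14 = 59*14 = 826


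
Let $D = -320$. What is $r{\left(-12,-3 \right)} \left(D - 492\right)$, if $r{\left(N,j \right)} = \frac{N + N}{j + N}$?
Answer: $- \frac{6496}{5} \approx -1299.2$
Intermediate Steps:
$r{\left(N,j \right)} = \frac{2 N}{N + j}$
$r{\left(-12,-3 \right)} \left(D - 492\right) = 2 \left(-12\right) \frac{1}{-12 - 3} \left(-320 - 492\right) = 2 \left(-12\right) \frac{1}{-15} \left(-812\right) = 2 \left(-12\right) \left(- \frac{1}{15}\right) \left(-812\right) = \frac{8}{5} \left(-812\right) = - \frac{6496}{5}$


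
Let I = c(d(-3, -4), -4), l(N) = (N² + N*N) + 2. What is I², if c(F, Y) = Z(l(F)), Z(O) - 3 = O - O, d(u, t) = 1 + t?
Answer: 9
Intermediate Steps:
l(N) = 2 + 2*N² (l(N) = (N² + N²) + 2 = 2*N² + 2 = 2 + 2*N²)
Z(O) = 3 (Z(O) = 3 + (O - O) = 3 + 0 = 3)
c(F, Y) = 3
I = 3
I² = 3² = 9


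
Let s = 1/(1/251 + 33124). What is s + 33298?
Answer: 276843734501/8314125 ≈ 33298.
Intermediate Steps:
s = 251/8314125 (s = 1/(1/251 + 33124) = 1/(8314125/251) = 251/8314125 ≈ 3.0190e-5)
s + 33298 = 251/8314125 + 33298 = 276843734501/8314125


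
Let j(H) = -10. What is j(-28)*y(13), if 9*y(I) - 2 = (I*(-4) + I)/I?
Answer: 10/9 ≈ 1.1111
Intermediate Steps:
y(I) = -⅑ (y(I) = 2/9 + ((I*(-4) + I)/I)/9 = 2/9 + ((-4*I + I)/I)/9 = 2/9 + ((-3*I)/I)/9 = 2/9 + (⅑)*(-3) = 2/9 - ⅓ = -⅑)
j(-28)*y(13) = -10*(-⅑) = 10/9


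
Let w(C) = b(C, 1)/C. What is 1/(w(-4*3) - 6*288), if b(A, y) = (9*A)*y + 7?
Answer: -12/20635 ≈ -0.00058154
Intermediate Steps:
b(A, y) = 7 + 9*A*y (b(A, y) = 9*A*y + 7 = 7 + 9*A*y)
w(C) = (7 + 9*C)/C (w(C) = (7 + 9*C*1)/C = (7 + 9*C)/C)
1/(w(-4*3) - 6*288) = 1/((9 + 7/((-4*3))) - 6*288) = 1/((9 + 7/(-12)) - 1728) = 1/((9 + 7*(-1/12)) - 1728) = 1/((9 - 7/12) - 1728) = 1/(101/12 - 1728) = 1/(-20635/12) = -12/20635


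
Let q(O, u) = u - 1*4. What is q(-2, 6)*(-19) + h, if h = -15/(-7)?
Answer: -251/7 ≈ -35.857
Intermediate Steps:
h = 15/7 (h = -15*(-⅐) = 15/7 ≈ 2.1429)
q(O, u) = -4 + u (q(O, u) = u - 4 = -4 + u)
q(-2, 6)*(-19) + h = (-4 + 6)*(-19) + 15/7 = 2*(-19) + 15/7 = -38 + 15/7 = -251/7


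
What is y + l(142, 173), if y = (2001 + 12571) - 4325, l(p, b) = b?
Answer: 10420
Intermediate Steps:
y = 10247 (y = 14572 - 4325 = 10247)
y + l(142, 173) = 10247 + 173 = 10420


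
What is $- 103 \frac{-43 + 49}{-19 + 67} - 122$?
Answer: $- \frac{1079}{8} \approx -134.88$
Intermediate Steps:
$- 103 \frac{-43 + 49}{-19 + 67} - 122 = - 103 \cdot \frac{6}{48} - 122 = - 103 \cdot 6 \cdot \frac{1}{48} - 122 = \left(-103\right) \frac{1}{8} - 122 = - \frac{103}{8} - 122 = - \frac{1079}{8}$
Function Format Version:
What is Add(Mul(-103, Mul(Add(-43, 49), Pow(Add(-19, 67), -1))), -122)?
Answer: Rational(-1079, 8) ≈ -134.88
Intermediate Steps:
Add(Mul(-103, Mul(Add(-43, 49), Pow(Add(-19, 67), -1))), -122) = Add(Mul(-103, Mul(6, Pow(48, -1))), -122) = Add(Mul(-103, Mul(6, Rational(1, 48))), -122) = Add(Mul(-103, Rational(1, 8)), -122) = Add(Rational(-103, 8), -122) = Rational(-1079, 8)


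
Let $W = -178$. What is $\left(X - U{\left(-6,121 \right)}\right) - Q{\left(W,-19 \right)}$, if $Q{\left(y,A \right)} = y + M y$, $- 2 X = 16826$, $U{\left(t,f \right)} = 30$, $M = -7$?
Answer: $-9511$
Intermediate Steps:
$X = -8413$ ($X = \left(- \frac{1}{2}\right) 16826 = -8413$)
$Q{\left(y,A \right)} = - 6 y$ ($Q{\left(y,A \right)} = y - 7 y = - 6 y$)
$\left(X - U{\left(-6,121 \right)}\right) - Q{\left(W,-19 \right)} = \left(-8413 - 30\right) - \left(-6\right) \left(-178\right) = \left(-8413 - 30\right) - 1068 = -8443 - 1068 = -9511$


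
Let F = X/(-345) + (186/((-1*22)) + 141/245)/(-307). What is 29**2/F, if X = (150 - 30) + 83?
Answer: -48011163585/32125873 ≈ -1494.5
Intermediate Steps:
X = 203 (X = 120 + 83 = 203)
F = -32125873/57088185 (F = 203/(-345) + (186/((-1*22)) + 141/245)/(-307) = 203*(-1/345) + (186/(-22) + 141*(1/245))*(-1/307) = -203/345 + (186*(-1/22) + 141/245)*(-1/307) = -203/345 + (-93/11 + 141/245)*(-1/307) = -203/345 - 21234/2695*(-1/307) = -203/345 + 21234/827365 = -32125873/57088185 ≈ -0.56274)
29**2/F = 29**2/(-32125873/57088185) = 841*(-57088185/32125873) = -48011163585/32125873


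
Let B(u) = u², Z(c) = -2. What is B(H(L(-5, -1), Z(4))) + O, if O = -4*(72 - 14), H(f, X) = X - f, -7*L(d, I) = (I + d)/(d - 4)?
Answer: -100712/441 ≈ -228.37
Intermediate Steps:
L(d, I) = -(I + d)/(7*(-4 + d)) (L(d, I) = -(I + d)/(7*(d - 4)) = -(I + d)/(7*(-4 + d)))
O = -232 (O = -4*58 = -232)
B(H(L(-5, -1), Z(4))) + O = (-2 - (-1*(-1) - 1*(-5))/(7*(-4 - 5)))² - 232 = (-2 - (1 + 5)/(7*(-9)))² - 232 = (-2 - (-1)*6/(7*9))² - 232 = (-2 - 1*(-2/21))² - 232 = (-2 + 2/21)² - 232 = (-40/21)² - 232 = 1600/441 - 232 = -100712/441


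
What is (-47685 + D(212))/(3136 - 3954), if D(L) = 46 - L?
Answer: 47851/818 ≈ 58.498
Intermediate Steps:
(-47685 + D(212))/(3136 - 3954) = (-47685 + (46 - 1*212))/(3136 - 3954) = (-47685 + (46 - 212))/(-818) = (-47685 - 166)*(-1/818) = -47851*(-1/818) = 47851/818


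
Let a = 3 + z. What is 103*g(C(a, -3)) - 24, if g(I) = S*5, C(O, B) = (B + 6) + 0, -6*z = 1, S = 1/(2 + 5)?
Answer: 347/7 ≈ 49.571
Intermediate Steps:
S = ⅐ (S = 1/7 = ⅐ ≈ 0.14286)
z = -⅙ (z = -⅙*1 = -⅙ ≈ -0.16667)
a = 17/6 (a = 3 - ⅙ = 17/6 ≈ 2.8333)
C(O, B) = 6 + B (C(O, B) = (6 + B) + 0 = 6 + B)
g(I) = 5/7 (g(I) = (⅐)*5 = 5/7)
103*g(C(a, -3)) - 24 = 103*(5/7) - 24 = 515/7 - 24 = 347/7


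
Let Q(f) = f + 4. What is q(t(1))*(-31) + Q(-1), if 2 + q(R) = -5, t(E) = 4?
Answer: 220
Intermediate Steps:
Q(f) = 4 + f
q(R) = -7 (q(R) = -2 - 5 = -7)
q(t(1))*(-31) + Q(-1) = -7*(-31) + (4 - 1) = 217 + 3 = 220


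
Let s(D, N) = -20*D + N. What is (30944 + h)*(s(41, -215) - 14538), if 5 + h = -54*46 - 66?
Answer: -442101897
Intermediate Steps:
h = -2555 (h = -5 + (-54*46 - 66) = -5 + (-2484 - 66) = -5 - 2550 = -2555)
s(D, N) = N - 20*D
(30944 + h)*(s(41, -215) - 14538) = (30944 - 2555)*((-215 - 20*41) - 14538) = 28389*((-215 - 820) - 14538) = 28389*(-1035 - 14538) = 28389*(-15573) = -442101897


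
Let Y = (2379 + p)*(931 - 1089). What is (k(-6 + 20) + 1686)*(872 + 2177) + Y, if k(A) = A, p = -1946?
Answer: 5114886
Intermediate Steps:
Y = -68414 (Y = (2379 - 1946)*(931 - 1089) = 433*(-158) = -68414)
(k(-6 + 20) + 1686)*(872 + 2177) + Y = ((-6 + 20) + 1686)*(872 + 2177) - 68414 = (14 + 1686)*3049 - 68414 = 1700*3049 - 68414 = 5183300 - 68414 = 5114886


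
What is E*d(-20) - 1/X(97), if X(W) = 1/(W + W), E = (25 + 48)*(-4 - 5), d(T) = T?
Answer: 12946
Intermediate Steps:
E = -657 (E = 73*(-9) = -657)
X(W) = 1/(2*W)
E*d(-20) - 1/X(97) = -657*(-20) - 1/((½)/97) = 13140 - 1/((½)*(1/97)) = 13140 - 1/1/194 = 13140 - 1*194 = 13140 - 194 = 12946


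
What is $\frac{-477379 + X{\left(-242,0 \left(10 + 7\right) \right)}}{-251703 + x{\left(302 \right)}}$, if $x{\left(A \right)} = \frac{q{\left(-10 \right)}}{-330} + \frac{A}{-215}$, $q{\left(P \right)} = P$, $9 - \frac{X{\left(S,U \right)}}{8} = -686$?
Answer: $\frac{3347555805}{1785842536} \approx 1.8745$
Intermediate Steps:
$X{\left(S,U \right)} = 5560$ ($X{\left(S,U \right)} = 72 - -5488 = 72 + 5488 = 5560$)
$x{\left(A \right)} = \frac{1}{33} - \frac{A}{215}$ ($x{\left(A \right)} = - \frac{10}{-330} + \frac{A}{-215} = \left(-10\right) \left(- \frac{1}{330}\right) + A \left(- \frac{1}{215}\right) = \frac{1}{33} - \frac{A}{215}$)
$\frac{-477379 + X{\left(-242,0 \left(10 + 7\right) \right)}}{-251703 + x{\left(302 \right)}} = \frac{-477379 + 5560}{-251703 + \left(\frac{1}{33} - \frac{302}{215}\right)} = - \frac{471819}{-251703 + \left(\frac{1}{33} - \frac{302}{215}\right)} = - \frac{471819}{-251703 - \frac{9751}{7095}} = - \frac{471819}{- \frac{1785842536}{7095}} = \left(-471819\right) \left(- \frac{7095}{1785842536}\right) = \frac{3347555805}{1785842536}$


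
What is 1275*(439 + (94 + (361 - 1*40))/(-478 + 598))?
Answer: 4513075/8 ≈ 5.6413e+5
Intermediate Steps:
1275*(439 + (94 + (361 - 1*40))/(-478 + 598)) = 1275*(439 + (94 + (361 - 40))/120) = 1275*(439 + (94 + 321)*(1/120)) = 1275*(439 + 415*(1/120)) = 1275*(439 + 83/24) = 1275*(10619/24) = 4513075/8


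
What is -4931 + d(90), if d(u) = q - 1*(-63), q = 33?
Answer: -4835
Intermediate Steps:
d(u) = 96 (d(u) = 33 - 1*(-63) = 33 + 63 = 96)
-4931 + d(90) = -4931 + 96 = -4835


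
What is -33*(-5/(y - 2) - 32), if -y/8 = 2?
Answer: 6281/6 ≈ 1046.8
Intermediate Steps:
y = -16 (y = -8*2 = -16)
-33*(-5/(y - 2) - 32) = -33*(-5/(-16 - 2) - 32) = -33*(-5/(-18) - 32) = -33*(-1/18*(-5) - 32) = -33*(5/18 - 32) = -33*(-571/18) = 6281/6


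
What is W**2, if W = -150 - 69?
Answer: 47961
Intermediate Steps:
W = -219
W**2 = (-219)**2 = 47961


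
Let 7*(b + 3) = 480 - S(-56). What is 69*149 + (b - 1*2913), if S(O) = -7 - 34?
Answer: 52076/7 ≈ 7439.4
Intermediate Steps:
S(O) = -41
b = 500/7 (b = -3 + (480 - 1*(-41))/7 = -3 + (480 + 41)/7 = -3 + (⅐)*521 = -3 + 521/7 = 500/7 ≈ 71.429)
69*149 + (b - 1*2913) = 69*149 + (500/7 - 1*2913) = 10281 + (500/7 - 2913) = 10281 - 19891/7 = 52076/7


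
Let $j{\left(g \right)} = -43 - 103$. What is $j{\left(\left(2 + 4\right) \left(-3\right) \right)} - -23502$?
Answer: $23356$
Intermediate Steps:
$j{\left(g \right)} = -146$ ($j{\left(g \right)} = -43 - 103 = -146$)
$j{\left(\left(2 + 4\right) \left(-3\right) \right)} - -23502 = -146 - -23502 = -146 + 23502 = 23356$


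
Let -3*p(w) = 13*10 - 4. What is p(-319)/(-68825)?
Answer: 42/68825 ≈ 0.00061024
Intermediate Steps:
p(w) = -42 (p(w) = -(13*10 - 4)/3 = -(130 - 4)/3 = -1/3*126 = -42)
p(-319)/(-68825) = -42/(-68825) = -42*(-1/68825) = 42/68825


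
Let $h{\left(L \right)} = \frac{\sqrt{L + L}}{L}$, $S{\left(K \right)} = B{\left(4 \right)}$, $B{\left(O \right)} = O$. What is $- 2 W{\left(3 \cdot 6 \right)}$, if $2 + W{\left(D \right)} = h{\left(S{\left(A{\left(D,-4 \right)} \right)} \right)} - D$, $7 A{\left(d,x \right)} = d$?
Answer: $40 - \sqrt{2} \approx 38.586$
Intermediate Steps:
$A{\left(d,x \right)} = \frac{d}{7}$
$S{\left(K \right)} = 4$
$h{\left(L \right)} = \frac{\sqrt{2}}{\sqrt{L}}$ ($h{\left(L \right)} = \frac{\sqrt{2 L}}{L} = \frac{\sqrt{2} \sqrt{L}}{L} = \frac{\sqrt{2}}{\sqrt{L}}$)
$W{\left(D \right)} = -2 + \frac{\sqrt{2}}{2} - D$ ($W{\left(D \right)} = -2 - \left(D - \frac{\sqrt{2}}{2}\right) = -2 + \frac{\sqrt{2}}{2} - D$)
$- 2 W{\left(3 \cdot 6 \right)} = - 2 \left(-2 + \frac{\sqrt{2}}{2} - 3 \cdot 6\right) = - 2 \left(-2 + \frac{\sqrt{2}}{2} - 18\right) = - 2 \left(-20 + \frac{\sqrt{2}}{2}\right) = 40 - \sqrt{2}$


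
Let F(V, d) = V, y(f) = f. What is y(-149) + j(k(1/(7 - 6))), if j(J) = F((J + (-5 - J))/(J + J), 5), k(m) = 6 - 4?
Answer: -601/4 ≈ -150.25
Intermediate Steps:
k(m) = 2
j(J) = -5/(2*J) (j(J) = (J + (-5 - J))/(J + J) = -5*1/(2*J) = -5/(2*J))
y(-149) + j(k(1/(7 - 6))) = -149 - 5/2/2 = -149 - 5/2*1/2 = -149 - 5/4 = -601/4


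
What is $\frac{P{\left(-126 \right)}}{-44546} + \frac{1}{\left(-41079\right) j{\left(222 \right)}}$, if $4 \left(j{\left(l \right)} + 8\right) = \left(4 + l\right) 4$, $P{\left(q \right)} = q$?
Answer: $\frac{564156713}{199459659606} \approx 0.0028284$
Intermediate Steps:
$j{\left(l \right)} = -4 + l$ ($j{\left(l \right)} = -8 + \frac{\left(4 + l\right) 4}{4} = -8 + \frac{16 + 4 l}{4} = -8 + \left(4 + l\right) = -4 + l$)
$\frac{P{\left(-126 \right)}}{-44546} + \frac{1}{\left(-41079\right) j{\left(222 \right)}} = - \frac{126}{-44546} + \frac{1}{\left(-41079\right) \left(-4 + 222\right)} = \left(-126\right) \left(- \frac{1}{44546}\right) - \frac{1}{41079 \cdot 218} = \frac{63}{22273} - \frac{1}{8955222} = \frac{564156713}{199459659606}$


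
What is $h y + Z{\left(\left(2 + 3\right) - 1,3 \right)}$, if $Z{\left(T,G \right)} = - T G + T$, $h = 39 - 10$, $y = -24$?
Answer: $-704$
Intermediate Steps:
$h = 29$ ($h = 39 - 10 = 29$)
$Z{\left(T,G \right)} = T - G T$ ($Z{\left(T,G \right)} = - G T + T = T - G T$)
$h y + Z{\left(\left(2 + 3\right) - 1,3 \right)} = 29 \left(-24\right) + \left(\left(2 + 3\right) - 1\right) \left(1 - 3\right) = -696 + \left(5 - 1\right) \left(1 - 3\right) = -696 + 4 \left(-2\right) = -696 - 8 = -704$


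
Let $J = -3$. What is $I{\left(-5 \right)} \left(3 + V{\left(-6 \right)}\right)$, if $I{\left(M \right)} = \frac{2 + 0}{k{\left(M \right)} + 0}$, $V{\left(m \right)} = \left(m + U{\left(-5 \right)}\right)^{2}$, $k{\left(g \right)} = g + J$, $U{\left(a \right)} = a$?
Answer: $-31$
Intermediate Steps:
$k{\left(g \right)} = -3 + g$ ($k{\left(g \right)} = g - 3 = -3 + g$)
$V{\left(m \right)} = \left(-5 + m\right)^{2}$ ($V{\left(m \right)} = \left(m - 5\right)^{2} = \left(-5 + m\right)^{2}$)
$I{\left(M \right)} = \frac{2}{-3 + M}$ ($I{\left(M \right)} = \frac{2 + 0}{\left(-3 + M\right) + 0} = \frac{2}{-3 + M}$)
$I{\left(-5 \right)} \left(3 + V{\left(-6 \right)}\right) = \frac{2}{-3 - 5} \left(3 + \left(-5 - 6\right)^{2}\right) = \frac{2}{-8} \left(3 + \left(-11\right)^{2}\right) = 2 \left(- \frac{1}{8}\right) \left(3 + 121\right) = \left(- \frac{1}{4}\right) 124 = -31$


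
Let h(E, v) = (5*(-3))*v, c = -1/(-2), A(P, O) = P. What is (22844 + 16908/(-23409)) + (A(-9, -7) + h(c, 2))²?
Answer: 190114459/7803 ≈ 24364.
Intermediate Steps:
c = ½ (c = -1*(-½) = ½ ≈ 0.50000)
h(E, v) = -15*v
(22844 + 16908/(-23409)) + (A(-9, -7) + h(c, 2))² = (22844 + 16908/(-23409)) + (-9 - 15*2)² = (22844 + 16908*(-1/23409)) + (-9 - 30)² = (22844 - 5636/7803) + (-39)² = 178246096/7803 + 1521 = 190114459/7803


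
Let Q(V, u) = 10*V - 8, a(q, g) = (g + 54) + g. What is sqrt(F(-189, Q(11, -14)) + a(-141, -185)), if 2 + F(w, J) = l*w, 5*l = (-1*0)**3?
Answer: I*sqrt(318) ≈ 17.833*I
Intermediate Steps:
a(q, g) = 54 + 2*g (a(q, g) = (54 + g) + g = 54 + 2*g)
l = 0 (l = (-1*0)**3/5 = (1/5)*0**3 = (1/5)*0 = 0)
Q(V, u) = -8 + 10*V
F(w, J) = -2 (F(w, J) = -2 + 0*w = -2 + 0 = -2)
sqrt(F(-189, Q(11, -14)) + a(-141, -185)) = sqrt(-2 + (54 + 2*(-185))) = sqrt(-2 + (54 - 370)) = sqrt(-2 - 316) = sqrt(-318) = I*sqrt(318)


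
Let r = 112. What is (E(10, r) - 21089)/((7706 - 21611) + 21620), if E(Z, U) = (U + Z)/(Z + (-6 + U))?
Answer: -1223101/447470 ≈ -2.7334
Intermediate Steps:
E(Z, U) = (U + Z)/(-6 + U + Z)
(E(10, r) - 21089)/((7706 - 21611) + 21620) = ((112 + 10)/(-6 + 112 + 10) - 21089)/((7706 - 21611) + 21620) = (122/116 - 21089)/(-13905 + 21620) = ((1/116)*122 - 21089)/7715 = (61/58 - 21089)*(1/7715) = -1223101/58*1/7715 = -1223101/447470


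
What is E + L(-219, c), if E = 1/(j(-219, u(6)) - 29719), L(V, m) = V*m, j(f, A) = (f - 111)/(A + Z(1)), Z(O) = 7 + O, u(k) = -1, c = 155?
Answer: -7072882042/208363 ≈ -33945.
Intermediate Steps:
j(f, A) = (-111 + f)/(8 + A) (j(f, A) = (f - 111)/(A + (7 + 1)) = (-111 + f)/(A + 8) = (-111 + f)/(8 + A))
E = -7/208363 (E = 1/((-111 - 219)/(8 - 1) - 29719) = 1/(-330/7 - 29719) = 1/(-208363/7) = -7/208363 ≈ -3.3595e-5)
E + L(-219, c) = -7/208363 - 219*155 = -7/208363 - 33945 = -7072882042/208363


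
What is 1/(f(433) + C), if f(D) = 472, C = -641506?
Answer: -1/641034 ≈ -1.5600e-6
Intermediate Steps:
1/(f(433) + C) = 1/(472 - 641506) = 1/(-641034) = -1/641034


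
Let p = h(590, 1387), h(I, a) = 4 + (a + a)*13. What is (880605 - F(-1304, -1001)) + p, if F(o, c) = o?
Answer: 917975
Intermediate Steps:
h(I, a) = 4 + 26*a (h(I, a) = 4 + (2*a)*13 = 4 + 26*a)
p = 36066 (p = 4 + 26*1387 = 4 + 36062 = 36066)
(880605 - F(-1304, -1001)) + p = (880605 - 1*(-1304)) + 36066 = (880605 + 1304) + 36066 = 881909 + 36066 = 917975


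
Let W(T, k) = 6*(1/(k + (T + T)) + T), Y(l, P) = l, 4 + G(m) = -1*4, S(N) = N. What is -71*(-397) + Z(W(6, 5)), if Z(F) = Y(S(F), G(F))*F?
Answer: 8527967/289 ≈ 29509.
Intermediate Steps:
G(m) = -8 (G(m) = -4 - 1*4 = -4 - 4 = -8)
W(T, k) = 6*T + 6/(k + 2*T) (W(T, k) = 6*(1/(k + 2*T) + T) = 6*(T + 1/(k + 2*T)) = 6*T + 6/(k + 2*T))
Z(F) = F² (Z(F) = F*F = F²)
-71*(-397) + Z(W(6, 5)) = -71*(-397) + (6*(1 + 2*6² + 6*5)/(5 + 2*6))² = 28187 + (6*(1 + 2*36 + 30)/(5 + 12))² = 28187 + (6*(1 + 72 + 30)/17)² = 28187 + (6*(1/17)*103)² = 28187 + (618/17)² = 28187 + 381924/289 = 8527967/289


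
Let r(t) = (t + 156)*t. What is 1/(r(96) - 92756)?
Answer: -1/68564 ≈ -1.4585e-5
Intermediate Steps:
r(t) = t*(156 + t) (r(t) = (156 + t)*t = t*(156 + t))
1/(r(96) - 92756) = 1/(96*(156 + 96) - 92756) = 1/(96*252 - 92756) = 1/(24192 - 92756) = 1/(-68564) = -1/68564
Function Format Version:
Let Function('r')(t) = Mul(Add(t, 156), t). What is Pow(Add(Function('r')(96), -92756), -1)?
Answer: Rational(-1, 68564) ≈ -1.4585e-5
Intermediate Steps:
Function('r')(t) = Mul(t, Add(156, t)) (Function('r')(t) = Mul(Add(156, t), t) = Mul(t, Add(156, t)))
Pow(Add(Function('r')(96), -92756), -1) = Pow(Add(Mul(96, Add(156, 96)), -92756), -1) = Pow(Add(Mul(96, 252), -92756), -1) = Pow(Add(24192, -92756), -1) = Pow(-68564, -1) = Rational(-1, 68564)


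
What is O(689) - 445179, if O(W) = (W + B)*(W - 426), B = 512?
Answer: -129316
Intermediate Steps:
O(W) = (-426 + W)*(512 + W) (O(W) = (W + 512)*(W - 426) = (512 + W)*(-426 + W) = (-426 + W)*(512 + W))
O(689) - 445179 = (-218112 + 689² + 86*689) - 445179 = (-218112 + 474721 + 59254) - 445179 = 315863 - 445179 = -129316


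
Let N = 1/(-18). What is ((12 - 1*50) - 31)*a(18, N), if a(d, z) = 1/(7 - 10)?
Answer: 23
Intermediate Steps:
N = -1/18 ≈ -0.055556
a(d, z) = -⅓ (a(d, z) = 1/(-3) = -⅓)
((12 - 1*50) - 31)*a(18, N) = ((12 - 1*50) - 31)*(-⅓) = ((12 - 50) - 31)*(-⅓) = (-38 - 31)*(-⅓) = -69*(-⅓) = 23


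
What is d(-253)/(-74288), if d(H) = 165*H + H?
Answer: 20999/37144 ≈ 0.56534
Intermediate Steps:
d(H) = 166*H
d(-253)/(-74288) = (166*(-253))/(-74288) = -41998*(-1/74288) = 20999/37144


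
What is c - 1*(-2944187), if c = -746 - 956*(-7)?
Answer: 2950133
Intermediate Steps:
c = 5946 (c = -746 + 6692 = 5946)
c - 1*(-2944187) = 5946 - 1*(-2944187) = 5946 + 2944187 = 2950133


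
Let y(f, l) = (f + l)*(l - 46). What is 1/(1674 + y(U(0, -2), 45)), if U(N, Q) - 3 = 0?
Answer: 1/1626 ≈ 0.00061501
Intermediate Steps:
U(N, Q) = 3 (U(N, Q) = 3 + 0 = 3)
y(f, l) = (-46 + l)*(f + l) (y(f, l) = (f + l)*(-46 + l) = (-46 + l)*(f + l))
1/(1674 + y(U(0, -2), 45)) = 1/(1674 + (45² - 46*3 - 46*45 + 3*45)) = 1/(1674 + (2025 - 138 - 2070 + 135)) = 1/(1674 - 48) = 1/1626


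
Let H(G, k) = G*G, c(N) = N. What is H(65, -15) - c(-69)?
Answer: 4294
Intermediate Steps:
H(G, k) = G**2
H(65, -15) - c(-69) = 65**2 - 1*(-69) = 4225 + 69 = 4294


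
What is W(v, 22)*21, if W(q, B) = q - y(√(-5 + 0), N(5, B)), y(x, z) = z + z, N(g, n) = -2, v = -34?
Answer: -630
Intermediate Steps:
y(x, z) = 2*z
W(q, B) = 4 + q (W(q, B) = q - 2*(-2) = q - 1*(-4) = q + 4 = 4 + q)
W(v, 22)*21 = (4 - 34)*21 = -30*21 = -630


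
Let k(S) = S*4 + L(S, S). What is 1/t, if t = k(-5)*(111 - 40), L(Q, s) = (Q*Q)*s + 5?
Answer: -1/9940 ≈ -0.00010060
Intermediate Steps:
L(Q, s) = 5 + s*Q**2 (L(Q, s) = Q**2*s + 5 = s*Q**2 + 5 = 5 + s*Q**2)
k(S) = 5 + S**3 + 4*S (k(S) = S*4 + (5 + S*S**2) = 4*S + (5 + S**3) = 5 + S**3 + 4*S)
t = -9940 (t = (5 + (-5)**3 + 4*(-5))*(111 - 40) = (5 - 125 - 20)*71 = -140*71 = -9940)
1/t = 1/(-9940) = -1/9940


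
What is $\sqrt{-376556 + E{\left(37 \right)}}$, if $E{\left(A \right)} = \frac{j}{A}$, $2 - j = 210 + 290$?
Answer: $\frac{i \sqrt{515523590}}{37} \approx 613.65 i$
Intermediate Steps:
$j = -498$ ($j = 2 - \left(210 + 290\right) = 2 - 500 = -498$)
$E{\left(A \right)} = - \frac{498}{A}$
$\sqrt{-376556 + E{\left(37 \right)}} = \sqrt{-376556 - \frac{498}{37}} = \sqrt{- \frac{13933070}{37}} = \frac{i \sqrt{515523590}}{37}$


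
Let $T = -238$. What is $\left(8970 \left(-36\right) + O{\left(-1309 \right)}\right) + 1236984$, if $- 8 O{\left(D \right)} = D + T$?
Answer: $\frac{7314059}{8} \approx 9.1426 \cdot 10^{5}$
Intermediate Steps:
$O{\left(D \right)} = \frac{119}{4} - \frac{D}{8}$ ($O{\left(D \right)} = - \frac{D - 238}{8} = - \frac{-238 + D}{8} = \frac{119}{4} - \frac{D}{8}$)
$\left(8970 \left(-36\right) + O{\left(-1309 \right)}\right) + 1236984 = \left(8970 \left(-36\right) + \left(\frac{119}{4} - - \frac{1309}{8}\right)\right) + 1236984 = \left(-322920 + \left(\frac{119}{4} + \frac{1309}{8}\right)\right) + 1236984 = \left(-322920 + \frac{1547}{8}\right) + 1236984 = - \frac{2581813}{8} + 1236984 = \frac{7314059}{8}$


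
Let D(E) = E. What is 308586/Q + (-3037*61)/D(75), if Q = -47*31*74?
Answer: -9998591588/4043175 ≈ -2473.0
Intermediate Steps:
Q = -107818 (Q = -1457*74 = -107818)
308586/Q + (-3037*61)/D(75) = 308586/(-107818) - 3037*61/75 = 308586*(-1/107818) - 185257*1/75 = -154293/53909 - 185257/75 = -9998591588/4043175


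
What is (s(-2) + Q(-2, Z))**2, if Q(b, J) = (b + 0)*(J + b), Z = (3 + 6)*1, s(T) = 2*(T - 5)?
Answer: 784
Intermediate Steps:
s(T) = -10 + 2*T (s(T) = 2*(-5 + T) = -10 + 2*T)
Z = 9 (Z = 9*1 = 9)
Q(b, J) = b*(J + b)
(s(-2) + Q(-2, Z))**2 = ((-10 + 2*(-2)) - 2*(9 - 2))**2 = ((-10 - 4) - 2*7)**2 = (-14 - 14)**2 = (-28)**2 = 784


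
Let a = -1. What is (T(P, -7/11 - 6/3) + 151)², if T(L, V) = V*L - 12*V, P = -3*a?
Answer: 3694084/121 ≈ 30530.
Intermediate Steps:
P = 3 (P = -3*(-1) = 3)
T(L, V) = -12*V + L*V (T(L, V) = L*V - 12*V = -12*V + L*V)
(T(P, -7/11 - 6/3) + 151)² = ((-7/11 - 6/3)*(-12 + 3) + 151)² = ((-7*1/11 - 6*⅓)*(-9) + 151)² = ((-7/11 - 2)*(-9) + 151)² = (-29/11*(-9) + 151)² = (261/11 + 151)² = (1922/11)² = 3694084/121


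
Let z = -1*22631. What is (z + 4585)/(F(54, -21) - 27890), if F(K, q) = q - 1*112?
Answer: 18046/28023 ≈ 0.64397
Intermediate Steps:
F(K, q) = -112 + q (F(K, q) = q - 112 = -112 + q)
z = -22631
(z + 4585)/(F(54, -21) - 27890) = (-22631 + 4585)/((-112 - 21) - 27890) = -18046/(-133 - 27890) = -18046/(-28023) = -18046*(-1/28023) = 18046/28023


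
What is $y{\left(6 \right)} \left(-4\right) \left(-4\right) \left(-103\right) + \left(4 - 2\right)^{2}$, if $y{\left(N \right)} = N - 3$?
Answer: $-4940$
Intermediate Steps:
$y{\left(N \right)} = -3 + N$ ($y{\left(N \right)} = N - 3 = -3 + N$)
$y{\left(6 \right)} \left(-4\right) \left(-4\right) \left(-103\right) + \left(4 - 2\right)^{2} = \left(-3 + 6\right) \left(-4\right) \left(-4\right) \left(-103\right) + \left(4 - 2\right)^{2} = 3 \left(-4\right) \left(-4\right) \left(-103\right) + 2^{2} = \left(-12\right) \left(-4\right) \left(-103\right) + 4 = 48 \left(-103\right) + 4 = -4944 + 4 = -4940$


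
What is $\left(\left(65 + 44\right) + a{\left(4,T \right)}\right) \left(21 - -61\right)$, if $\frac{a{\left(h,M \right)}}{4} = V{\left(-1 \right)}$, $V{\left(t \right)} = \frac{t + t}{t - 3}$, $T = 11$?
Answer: $9102$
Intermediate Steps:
$V{\left(t \right)} = \frac{2 t}{-3 + t}$
$a{\left(h,M \right)} = 2$ ($a{\left(h,M \right)} = 4 \cdot 2 \left(-1\right) \frac{1}{-3 - 1} = 4 \cdot 2 \left(-1\right) \frac{1}{-4} = 4 \cdot 2 \left(-1\right) \left(- \frac{1}{4}\right) = 4 \cdot \frac{1}{2} = 2$)
$\left(\left(65 + 44\right) + a{\left(4,T \right)}\right) \left(21 - -61\right) = \left(\left(65 + 44\right) + 2\right) \left(21 - -61\right) = \left(109 + 2\right) \left(21 + 61\right) = 111 \cdot 82 = 9102$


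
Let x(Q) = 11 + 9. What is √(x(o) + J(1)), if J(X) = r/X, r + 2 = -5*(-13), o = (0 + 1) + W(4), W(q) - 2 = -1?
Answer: √83 ≈ 9.1104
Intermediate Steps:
W(q) = 1 (W(q) = 2 - 1 = 1)
o = 2 (o = (0 + 1) + 1 = 1 + 1 = 2)
x(Q) = 20
r = 63 (r = -2 - 5*(-13) = -2 + 65 = 63)
J(X) = 63/X
√(x(o) + J(1)) = √(20 + 63/1) = √(20 + 63*1) = √(20 + 63) = √83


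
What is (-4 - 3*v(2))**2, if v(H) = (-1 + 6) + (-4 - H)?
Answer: 1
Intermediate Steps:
v(H) = 1 - H (v(H) = 5 + (-4 - H) = 1 - H)
(-4 - 3*v(2))**2 = (-4 - 3*(1 - 1*2))**2 = (-4 - 3*(1 - 2))**2 = (-4 - 3*(-1))**2 = (-4 + 3)**2 = (-1)**2 = 1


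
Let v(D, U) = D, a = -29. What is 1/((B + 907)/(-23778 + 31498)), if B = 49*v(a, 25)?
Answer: -3860/257 ≈ -15.019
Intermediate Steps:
B = -1421 (B = 49*(-29) = -1421)
1/((B + 907)/(-23778 + 31498)) = 1/((-1421 + 907)/(-23778 + 31498)) = 1/(-514/7720) = 1/(-514*1/7720) = 1/(-257/3860) = -3860/257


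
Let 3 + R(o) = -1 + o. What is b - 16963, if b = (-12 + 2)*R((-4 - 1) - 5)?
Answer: -16823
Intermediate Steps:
R(o) = -4 + o (R(o) = -3 + (-1 + o) = -4 + o)
b = 140 (b = (-12 + 2)*(-4 + ((-4 - 1) - 5)) = -10*(-4 + (-5 - 5)) = -10*(-4 - 10) = -10*(-14) = 140)
b - 16963 = 140 - 16963 = -16823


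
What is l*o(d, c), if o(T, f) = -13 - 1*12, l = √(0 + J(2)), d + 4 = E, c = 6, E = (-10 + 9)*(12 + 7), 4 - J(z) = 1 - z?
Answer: -25*√5 ≈ -55.902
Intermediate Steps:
J(z) = 3 + z (J(z) = 4 - (1 - z) = 4 + (-1 + z) = 3 + z)
E = -19 (E = -1*19 = -19)
d = -23 (d = -4 - 19 = -23)
l = √5 (l = √(0 + (3 + 2)) = √(0 + 5) = √5 ≈ 2.2361)
o(T, f) = -25 (o(T, f) = -13 - 12 = -25)
l*o(d, c) = √5*(-25) = -25*√5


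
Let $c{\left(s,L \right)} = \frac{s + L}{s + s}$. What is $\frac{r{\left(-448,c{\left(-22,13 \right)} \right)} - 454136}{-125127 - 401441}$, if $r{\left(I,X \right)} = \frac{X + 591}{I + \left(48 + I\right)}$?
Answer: $\frac{16944748445}{19647305216} \approx 0.86245$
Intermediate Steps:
$c{\left(s,L \right)} = \frac{L + s}{2 s}$
$r{\left(I,X \right)} = \frac{591 + X}{48 + 2 I}$
$\frac{r{\left(-448,c{\left(-22,13 \right)} \right)} - 454136}{-125127 - 401441} = \frac{\frac{591 + \frac{13 - 22}{2 \left(-22\right)}}{2 \left(24 - 448\right)} - 454136}{-125127 - 401441} = \frac{\frac{591 + \frac{1}{2} \left(- \frac{1}{22}\right) \left(-9\right)}{2 \left(-424\right)} - 454136}{-526568} = \left(\frac{1}{2} \left(- \frac{1}{424}\right) \left(591 + \frac{9}{44}\right) - 454136\right) \left(- \frac{1}{526568}\right) = \left(\frac{1}{2} \left(- \frac{1}{424}\right) \frac{26013}{44} - 454136\right) \left(- \frac{1}{526568}\right) = \left(- \frac{26013}{37312} - 454136\right) \left(- \frac{1}{526568}\right) = \left(- \frac{16944748445}{37312}\right) \left(- \frac{1}{526568}\right) = \frac{16944748445}{19647305216}$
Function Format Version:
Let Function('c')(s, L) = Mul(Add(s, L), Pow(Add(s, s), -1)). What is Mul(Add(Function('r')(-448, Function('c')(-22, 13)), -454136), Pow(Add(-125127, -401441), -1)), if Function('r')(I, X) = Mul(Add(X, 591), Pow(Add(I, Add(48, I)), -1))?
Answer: Rational(16944748445, 19647305216) ≈ 0.86245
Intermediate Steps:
Function('c')(s, L) = Mul(Rational(1, 2), Pow(s, -1), Add(L, s)) (Function('c')(s, L) = Mul(Add(L, s), Pow(Mul(2, s), -1)) = Mul(Add(L, s), Mul(Rational(1, 2), Pow(s, -1))) = Mul(Rational(1, 2), Pow(s, -1), Add(L, s)))
Function('r')(I, X) = Mul(Pow(Add(48, Mul(2, I)), -1), Add(591, X)) (Function('r')(I, X) = Mul(Add(591, X), Pow(Add(48, Mul(2, I)), -1)) = Mul(Pow(Add(48, Mul(2, I)), -1), Add(591, X)))
Mul(Add(Function('r')(-448, Function('c')(-22, 13)), -454136), Pow(Add(-125127, -401441), -1)) = Mul(Add(Mul(Rational(1, 2), Pow(Add(24, -448), -1), Add(591, Mul(Rational(1, 2), Pow(-22, -1), Add(13, -22)))), -454136), Pow(Add(-125127, -401441), -1)) = Mul(Add(Mul(Rational(1, 2), Pow(-424, -1), Add(591, Mul(Rational(1, 2), Rational(-1, 22), -9))), -454136), Pow(-526568, -1)) = Mul(Add(Mul(Rational(1, 2), Rational(-1, 424), Add(591, Rational(9, 44))), -454136), Rational(-1, 526568)) = Mul(Add(Mul(Rational(1, 2), Rational(-1, 424), Rational(26013, 44)), -454136), Rational(-1, 526568)) = Mul(Add(Rational(-26013, 37312), -454136), Rational(-1, 526568)) = Mul(Rational(-16944748445, 37312), Rational(-1, 526568)) = Rational(16944748445, 19647305216)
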